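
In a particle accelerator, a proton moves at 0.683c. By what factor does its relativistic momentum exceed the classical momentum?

p_rel = γmv, p_class = mv
Ratio = γ = 1/√(1 - 0.683²)
= 1/√(0.533511) = 1.369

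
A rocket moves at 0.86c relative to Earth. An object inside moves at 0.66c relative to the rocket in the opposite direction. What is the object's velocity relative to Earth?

Object's velocity in rocket frame is u' = -0.66c
u = (u' + v)/(1 + u'v/c²) = (v - 0.66)/(1 - 0.66·v/c²)
Numerator: 0.86 - 0.66 = 0.2
Denominator: 1 - 0.5676 = 0.4324
u = 0.2/0.4324 = 0.4625c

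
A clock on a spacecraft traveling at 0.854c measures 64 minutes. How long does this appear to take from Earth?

Proper time Δt₀ = 64 minutes
γ = 1/√(1 - 0.854²) = 1.922
Δt = γΔt₀ = 1.922 × 64 = 123.0 minutes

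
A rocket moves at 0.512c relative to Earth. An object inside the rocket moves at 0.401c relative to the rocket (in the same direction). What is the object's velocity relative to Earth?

u = (u' + v)/(1 + u'v/c²)
Numerator: 0.401 + 0.512 = 0.913
Denominator: 1 + 0.205312 = 1.205312
u = 0.913/1.205312 = 0.7575c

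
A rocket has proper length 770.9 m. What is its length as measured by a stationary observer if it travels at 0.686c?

Proper length L₀ = 770.9 m
γ = 1/√(1 - 0.686²) = 1.3744
L = L₀/γ = 770.9/1.3744 = 560.9 m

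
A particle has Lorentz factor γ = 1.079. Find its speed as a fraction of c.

From γ = 1/√(1 - v²/c²):
1/γ² = 1/1.079² = 0.8589
v²/c² = 1 - 0.8589 = 0.1411
v/c = √(0.1411) = 0.3756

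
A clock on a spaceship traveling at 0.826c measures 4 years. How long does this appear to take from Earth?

Proper time Δt₀ = 4 years
γ = 1/√(1 - 0.826²) = 1.774
Δt = γΔt₀ = 1.774 × 4 = 7.096 years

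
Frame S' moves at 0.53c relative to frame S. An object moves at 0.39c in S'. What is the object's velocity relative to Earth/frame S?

u = (u' + v)/(1 + u'v/c²)
Numerator: 0.39 + 0.53 = 0.92
Denominator: 1 + 0.2067 = 1.2067
u = 0.92/1.2067 = 0.7624c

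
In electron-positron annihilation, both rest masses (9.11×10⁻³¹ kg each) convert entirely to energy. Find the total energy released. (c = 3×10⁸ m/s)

Both particles have the same rest mass, so total mass = 2m
E = 2m·c² = 2 × 9.11×10⁻³¹ × (3×10⁸)²
= 2 × 9.11×10⁻³¹ × 9×10¹⁶
= 1.640×10⁻¹³ J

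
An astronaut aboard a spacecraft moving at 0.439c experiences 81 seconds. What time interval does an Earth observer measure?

Proper time Δt₀ = 81 seconds
γ = 1/√(1 - 0.439²) = 1.113
Δt = γΔt₀ = 1.113 × 81 = 90.15 seconds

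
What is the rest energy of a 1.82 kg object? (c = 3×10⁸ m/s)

c² = (3×10⁸)² = 9.000×10¹⁶ m²/s²
E₀ = mc² = 1.82 × 9.000×10¹⁶ = 1.638×10¹⁷ J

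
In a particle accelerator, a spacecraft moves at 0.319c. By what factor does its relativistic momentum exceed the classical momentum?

p_rel = γmv, p_class = mv
Ratio = γ = 1/√(1 - 0.319²)
= 1/√(0.898239) = 1.055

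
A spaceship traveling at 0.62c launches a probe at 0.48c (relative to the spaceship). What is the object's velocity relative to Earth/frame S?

u = (u' + v)/(1 + u'v/c²)
Numerator: 0.48 + 0.62 = 1.1
Denominator: 1 + 0.2976 = 1.2976
u = 1.1/1.2976 = 0.8477c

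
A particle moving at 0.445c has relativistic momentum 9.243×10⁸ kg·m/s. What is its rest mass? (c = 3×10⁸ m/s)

γ = 1/√(1 - 0.445²) = 1.1167
v = 0.445 × 3×10⁸ = 1.335×10⁸ m/s
m = p/(γv) = 9.243×10⁸/(1.1167 × 1.335×10⁸) = 6.200 kg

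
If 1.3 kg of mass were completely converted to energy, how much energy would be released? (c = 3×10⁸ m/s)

Using E = mc²:
c² = (3×10⁸)² = 9×10¹⁶ m²/s²
E = 1.3 × 9×10¹⁶ = 1.170×10¹⁷ J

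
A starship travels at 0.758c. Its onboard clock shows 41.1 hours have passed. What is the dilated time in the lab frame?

Proper time Δt₀ = 41.1 hours
γ = 1/√(1 - 0.758²) = 1.533
Δt = γΔt₀ = 1.533 × 41.1 = 63.01 hours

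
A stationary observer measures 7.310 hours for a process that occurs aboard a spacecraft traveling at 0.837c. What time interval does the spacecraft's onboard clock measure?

Dilated time Δt = 7.310 hours
γ = 1/√(1 - 0.837²) = 1.8275
Δt₀ = Δt/γ = 7.310/1.8275 = 4.000 hours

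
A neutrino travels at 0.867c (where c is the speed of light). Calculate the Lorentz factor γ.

v/c = 0.867, so (v/c)² = 0.751689
1 - (v/c)² = 0.248311
γ = 1/√(0.248311) = 2.007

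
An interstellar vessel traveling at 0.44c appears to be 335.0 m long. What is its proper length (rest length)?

Contracted length L = 335.0 m
γ = 1/√(1 - 0.44²) = 1.1136
L₀ = γL = 1.1136 × 335.0 = 373.1 m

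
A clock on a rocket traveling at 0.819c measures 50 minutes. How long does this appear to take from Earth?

Proper time Δt₀ = 50 minutes
γ = 1/√(1 - 0.819²) = 1.7428
Δt = γΔt₀ = 1.7428 × 50 = 87.14 minutes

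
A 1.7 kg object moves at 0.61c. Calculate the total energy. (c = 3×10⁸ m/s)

γ = 1/√(1 - 0.61²) = 1.262
mc² = 1.7 × (3×10⁸)² = 1.530×10¹⁷ J
E = γmc² = 1.262 × 1.530×10¹⁷ = 1.931×10¹⁷ J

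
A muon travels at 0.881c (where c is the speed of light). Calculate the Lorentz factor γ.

v/c = 0.881, so (v/c)² = 0.776161
1 - (v/c)² = 0.223839
γ = 1/√(0.223839) = 2.114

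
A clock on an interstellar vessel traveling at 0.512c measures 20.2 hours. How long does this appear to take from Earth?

Proper time Δt₀ = 20.2 hours
γ = 1/√(1 - 0.512²) = 1.1642
Δt = γΔt₀ = 1.1642 × 20.2 = 23.52 hours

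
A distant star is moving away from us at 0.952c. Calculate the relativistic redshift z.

β = 0.952
(1+β)/(1-β) = 1.952/0.048 = 40.67
√(40.67) = 6.377
z = 6.377 - 1 = 5.377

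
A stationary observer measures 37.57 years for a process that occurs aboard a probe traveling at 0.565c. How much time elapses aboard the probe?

Dilated time Δt = 37.57 years
γ = 1/√(1 - 0.565²) = 1.212
Δt₀ = Δt/γ = 37.57/1.212 = 31.00 years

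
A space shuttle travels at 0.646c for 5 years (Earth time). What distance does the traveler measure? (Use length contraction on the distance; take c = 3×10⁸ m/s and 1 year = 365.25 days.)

Earth distance: d = v × t = 0.646c × 5 yr = 3.058×10¹⁶ m
γ = 1.310
d' = d/γ = 3.058×10¹⁶/1.310 = 2.334×10¹⁶ m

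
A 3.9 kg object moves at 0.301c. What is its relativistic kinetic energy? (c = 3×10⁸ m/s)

γ = 1/√(1 - 0.301²) = 1.04863
γ - 1 = 0.04863
KE = (γ-1)mc² = 0.04863 × 3.9 × (3×10⁸)² = 1.707×10¹⁶ J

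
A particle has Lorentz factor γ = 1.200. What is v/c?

From γ = 1/√(1 - v²/c²):
1/γ² = 1/1.200² = 0.6944
v²/c² = 1 - 0.6944 = 0.3056
v/c = √(0.3056) = 0.5528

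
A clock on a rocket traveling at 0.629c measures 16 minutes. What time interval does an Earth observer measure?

Proper time Δt₀ = 16 minutes
γ = 1/√(1 - 0.629²) = 1.286
Δt = γΔt₀ = 1.286 × 16 = 20.58 minutes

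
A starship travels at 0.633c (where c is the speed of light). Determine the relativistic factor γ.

v/c = 0.633, so (v/c)² = 0.400689
1 - (v/c)² = 0.599311
γ = 1/√(0.599311) = 1.292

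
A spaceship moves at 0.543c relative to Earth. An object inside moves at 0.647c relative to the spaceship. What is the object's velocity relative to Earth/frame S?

u = (u' + v)/(1 + u'v/c²)
Numerator: 0.647 + 0.543 = 1.19
Denominator: 1 + 0.351321 = 1.351321
u = 1.19/1.351321 = 0.8806c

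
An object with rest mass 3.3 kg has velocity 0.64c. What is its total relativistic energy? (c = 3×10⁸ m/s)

γ = 1/√(1 - 0.64²) = 1.3014
mc² = 3.3 × (3×10⁸)² = 2.970×10¹⁷ J
E = γmc² = 1.3014 × 2.970×10¹⁷ = 3.865×10¹⁷ J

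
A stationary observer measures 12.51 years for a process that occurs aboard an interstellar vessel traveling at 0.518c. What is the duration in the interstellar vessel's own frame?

Dilated time Δt = 12.51 years
γ = 1/√(1 - 0.518²) = 1.169
Δt₀ = Δt/γ = 12.51/1.169 = 10.70 years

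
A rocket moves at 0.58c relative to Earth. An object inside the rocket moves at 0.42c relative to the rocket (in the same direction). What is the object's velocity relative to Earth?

u = (u' + v)/(1 + u'v/c²)
Numerator: 0.42 + 0.58 = 1
Denominator: 1 + 0.2436 = 1.2436
u = 1/1.2436 = 0.8041c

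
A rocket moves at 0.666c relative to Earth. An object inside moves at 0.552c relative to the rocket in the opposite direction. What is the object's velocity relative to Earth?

Object's velocity in rocket frame is u' = -0.552c
u = (u' + v)/(1 + u'v/c²) = (v - 0.552)/(1 - 0.552·v/c²)
Numerator: 0.666 - 0.552 = 0.114
Denominator: 1 - 0.367632 = 0.632368
u = 0.114/0.632368 = 0.1803c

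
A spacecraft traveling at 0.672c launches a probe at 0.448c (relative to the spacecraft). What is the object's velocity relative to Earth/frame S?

u = (u' + v)/(1 + u'v/c²)
Numerator: 0.448 + 0.672 = 1.12
Denominator: 1 + 0.301056 = 1.301056
u = 1.12/1.301056 = 0.8608c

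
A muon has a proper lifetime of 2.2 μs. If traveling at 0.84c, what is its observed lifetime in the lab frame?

Proper lifetime τ₀ = 2.2 μs
γ = 1/√(1 - 0.84²) = 1.843
τ = γτ₀ = 1.843 × 2.2 μs = 4.055 μs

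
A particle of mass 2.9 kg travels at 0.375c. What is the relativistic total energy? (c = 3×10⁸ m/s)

γ = 1/√(1 - 0.375²) = 1.0787
mc² = 2.9 × (3×10⁸)² = 2.610×10¹⁷ J
E = γmc² = 1.0787 × 2.610×10¹⁷ = 2.815×10¹⁷ J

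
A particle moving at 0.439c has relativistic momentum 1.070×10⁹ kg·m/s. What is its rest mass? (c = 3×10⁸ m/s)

γ = 1/√(1 - 0.439²) = 1.113
v = 0.439 × 3×10⁸ = 1.317×10⁸ m/s
m = p/(γv) = 1.070×10⁹/(1.113 × 1.317×10⁸) = 7.300 kg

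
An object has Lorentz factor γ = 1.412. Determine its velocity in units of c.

From γ = 1/√(1 - v²/c²):
1/γ² = 1/1.412² = 0.5016
v²/c² = 1 - 0.5016 = 0.4984
v/c = √(0.4984) = 0.7060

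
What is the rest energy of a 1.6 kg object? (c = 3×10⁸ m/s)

c² = (3×10⁸)² = 9.000×10¹⁶ m²/s²
E₀ = mc² = 1.6 × 9.000×10¹⁶ = 1.440×10¹⁷ J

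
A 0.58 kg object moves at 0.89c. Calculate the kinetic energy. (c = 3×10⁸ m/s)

γ = 1/√(1 - 0.89²) = 2.19317
γ - 1 = 1.19317
KE = (γ-1)mc² = 1.19317 × 0.58 × (3×10⁸)² = 6.228×10¹⁶ J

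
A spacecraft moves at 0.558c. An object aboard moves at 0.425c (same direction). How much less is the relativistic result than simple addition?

Classical: u' + v = 0.425 + 0.558 = 0.983c
Relativistic: u = (0.425 + 0.558)/(1 + 0.23715) = 0.983/1.23715 = 0.7946c
Difference: 0.983 - 0.7946 = 0.1884c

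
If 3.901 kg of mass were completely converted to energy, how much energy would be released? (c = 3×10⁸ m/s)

Using E = mc²:
c² = (3×10⁸)² = 9×10¹⁶ m²/s²
E = 3.901 × 9×10¹⁶ = 3.511×10¹⁷ J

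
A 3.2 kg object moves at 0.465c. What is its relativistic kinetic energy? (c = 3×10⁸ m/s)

γ = 1/√(1 - 0.465²) = 1.12955
γ - 1 = 0.12955
KE = (γ-1)mc² = 0.12955 × 3.2 × (3×10⁸)² = 3.731×10¹⁶ J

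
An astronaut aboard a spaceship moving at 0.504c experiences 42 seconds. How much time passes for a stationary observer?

Proper time Δt₀ = 42 seconds
γ = 1/√(1 - 0.504²) = 1.1578
Δt = γΔt₀ = 1.1578 × 42 = 48.63 seconds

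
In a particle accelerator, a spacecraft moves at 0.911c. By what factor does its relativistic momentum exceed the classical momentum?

p_rel = γmv, p_class = mv
Ratio = γ = 1/√(1 - 0.911²)
= 1/√(0.170079) = 2.425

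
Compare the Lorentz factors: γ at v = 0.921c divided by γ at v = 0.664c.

γ₁ = 1/√(1 - 0.921²) = 2.5670
γ₂ = 1/√(1 - 0.664²) = 1.3374
γ₁/γ₂ = 2.5670/1.3374 = 1.919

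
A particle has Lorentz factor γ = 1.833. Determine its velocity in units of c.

From γ = 1/√(1 - v²/c²):
1/γ² = 1/1.833² = 0.2976
v²/c² = 1 - 0.2976 = 0.7024
v/c = √(0.7024) = 0.8381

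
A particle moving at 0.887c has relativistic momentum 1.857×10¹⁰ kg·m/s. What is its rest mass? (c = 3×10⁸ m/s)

γ = 1/√(1 - 0.887²) = 2.166
v = 0.887 × 3×10⁸ = 2.661×10⁸ m/s
m = p/(γv) = 1.857×10¹⁰/(2.166 × 2.661×10⁸) = 32.22 kg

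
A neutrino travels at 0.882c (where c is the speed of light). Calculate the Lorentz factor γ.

v/c = 0.882, so (v/c)² = 0.777924
1 - (v/c)² = 0.222076
γ = 1/√(0.222076) = 2.122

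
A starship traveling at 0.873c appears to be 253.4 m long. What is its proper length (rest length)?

Contracted length L = 253.4 m
γ = 1/√(1 - 0.873²) = 2.0504
L₀ = γL = 2.0504 × 253.4 = 519.6 m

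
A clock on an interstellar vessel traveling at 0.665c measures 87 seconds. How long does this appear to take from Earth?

Proper time Δt₀ = 87 seconds
γ = 1/√(1 - 0.665²) = 1.339
Δt = γΔt₀ = 1.339 × 87 = 116.5 seconds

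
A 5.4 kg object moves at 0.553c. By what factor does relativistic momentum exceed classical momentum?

p_rel = γmv, p_class = mv
Ratio = γ = 1/√(1 - 0.553²) = 1.200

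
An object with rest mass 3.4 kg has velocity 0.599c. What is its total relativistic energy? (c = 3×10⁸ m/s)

γ = 1/√(1 - 0.599²) = 1.2488
mc² = 3.4 × (3×10⁸)² = 3.060×10¹⁷ J
E = γmc² = 1.2488 × 3.060×10¹⁷ = 3.821×10¹⁷ J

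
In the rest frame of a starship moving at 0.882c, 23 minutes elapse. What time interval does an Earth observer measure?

Proper time Δt₀ = 23 minutes
γ = 1/√(1 - 0.882²) = 2.122
Δt = γΔt₀ = 2.122 × 23 = 48.81 minutes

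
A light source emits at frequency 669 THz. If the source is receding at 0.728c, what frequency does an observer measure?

β = v/c = 0.728
(1-β)/(1+β) = 0.272/1.728 = 0.1574
Doppler factor = √(0.1574) = 0.3967
f_obs = 669 × 0.3967 = 265.4 THz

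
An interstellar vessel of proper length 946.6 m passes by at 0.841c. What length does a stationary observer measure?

Proper length L₀ = 946.6 m
γ = 1/√(1 - 0.841²) = 1.8483
L = L₀/γ = 946.6/1.8483 = 512.1 m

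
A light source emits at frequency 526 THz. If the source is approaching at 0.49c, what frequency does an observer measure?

β = v/c = 0.49
(1+β)/(1-β) = 1.49/0.51 = 2.9216
Doppler factor = √(2.9216) = 1.7093
f_obs = 526 × 1.7093 = 899.1 THz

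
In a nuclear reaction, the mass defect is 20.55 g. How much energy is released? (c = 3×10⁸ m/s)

Convert mass defect: Δm = 20.55 g = 0.02055 kg
E = Δm·c² = 0.02055 × (3×10⁸)²
= 0.02055 × 9×10¹⁶ = 1.850×10¹⁵ J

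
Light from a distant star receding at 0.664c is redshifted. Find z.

β = 0.664
(1+β)/(1-β) = 1.664/0.336 = 4.952
√(4.952) = 2.225
z = 2.225 - 1 = 1.225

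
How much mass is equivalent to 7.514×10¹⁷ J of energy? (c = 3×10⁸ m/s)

From E = mc², we get m = E/c²
c² = (3×10⁸)² = 9×10¹⁶ m²/s²
m = 7.514×10¹⁷ / 9×10¹⁶ = 8.349 kg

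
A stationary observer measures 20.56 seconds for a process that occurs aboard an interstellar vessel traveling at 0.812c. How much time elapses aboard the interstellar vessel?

Dilated time Δt = 20.56 seconds
γ = 1/√(1 - 0.812²) = 1.713
Δt₀ = Δt/γ = 20.56/1.713 = 12.00 seconds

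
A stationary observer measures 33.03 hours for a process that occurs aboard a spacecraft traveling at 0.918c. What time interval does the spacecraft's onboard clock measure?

Dilated time Δt = 33.03 hours
γ = 1/√(1 - 0.918²) = 2.522
Δt₀ = Δt/γ = 33.03/2.522 = 13.10 hours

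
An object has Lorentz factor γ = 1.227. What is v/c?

From γ = 1/√(1 - v²/c²):
1/γ² = 1/1.227² = 0.6642
v²/c² = 1 - 0.6642 = 0.3358
v/c = √(0.3358) = 0.5795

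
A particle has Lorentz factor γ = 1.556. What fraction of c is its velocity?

From γ = 1/√(1 - v²/c²):
1/γ² = 1/1.556² = 0.41303
v²/c² = 1 - 0.41303 = 0.58697
v/c = √(0.58697) = 0.7661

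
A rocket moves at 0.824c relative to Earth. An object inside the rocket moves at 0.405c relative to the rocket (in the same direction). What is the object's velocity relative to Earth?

u = (u' + v)/(1 + u'v/c²)
Numerator: 0.405 + 0.824 = 1.229
Denominator: 1 + 0.33372 = 1.33372
u = 1.229/1.33372 = 0.9215c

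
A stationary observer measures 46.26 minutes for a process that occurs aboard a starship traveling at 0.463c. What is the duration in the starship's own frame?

Dilated time Δt = 46.26 minutes
γ = 1/√(1 - 0.463²) = 1.1282
Δt₀ = Δt/γ = 46.26/1.1282 = 41.00 minutes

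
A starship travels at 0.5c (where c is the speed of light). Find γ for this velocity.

v/c = 0.5, so (v/c)² = 0.25
1 - (v/c)² = 0.75
γ = 1/√(0.75) = 1.155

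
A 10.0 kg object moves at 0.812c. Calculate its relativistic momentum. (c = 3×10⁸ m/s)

γ = 1/√(1 - 0.812²) = 1.7133
v = 0.812 × 3×10⁸ = 2.436×10⁸ m/s
p = γmv = 1.7133 × 10.0 × 2.436×10⁸ = 4.174×10⁹ kg·m/s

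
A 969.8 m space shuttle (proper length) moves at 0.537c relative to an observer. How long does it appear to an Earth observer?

Proper length L₀ = 969.8 m
γ = 1/√(1 - 0.537²) = 1.1854
L = L₀/γ = 969.8/1.1854 = 818.1 m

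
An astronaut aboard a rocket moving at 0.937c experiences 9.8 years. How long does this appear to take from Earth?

Proper time Δt₀ = 9.8 years
γ = 1/√(1 - 0.937²) = 2.8626
Δt = γΔt₀ = 2.8626 × 9.8 = 28.05 years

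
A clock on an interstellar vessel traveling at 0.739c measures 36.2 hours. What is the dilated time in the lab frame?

Proper time Δt₀ = 36.2 hours
γ = 1/√(1 - 0.739²) = 1.4843
Δt = γΔt₀ = 1.4843 × 36.2 = 53.73 hours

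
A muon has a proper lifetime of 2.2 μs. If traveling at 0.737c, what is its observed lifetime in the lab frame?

Proper lifetime τ₀ = 2.2 μs
γ = 1/√(1 - 0.737²) = 1.4795
τ = γτ₀ = 1.4795 × 2.2 μs = 3.255 μs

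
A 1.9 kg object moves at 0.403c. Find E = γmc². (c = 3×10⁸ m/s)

γ = 1/√(1 - 0.403²) = 1.09266
mc² = 1.9 × (3×10⁸)² = 1.710×10¹⁷ J
E = γmc² = 1.09266 × 1.710×10¹⁷ = 1.868×10¹⁷ J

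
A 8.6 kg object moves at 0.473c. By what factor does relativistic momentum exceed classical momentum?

p_rel = γmv, p_class = mv
Ratio = γ = 1/√(1 - 0.473²) = 1.135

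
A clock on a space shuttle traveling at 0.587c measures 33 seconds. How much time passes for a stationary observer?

Proper time Δt₀ = 33 seconds
γ = 1/√(1 - 0.587²) = 1.235
Δt = γΔt₀ = 1.235 × 33 = 40.76 seconds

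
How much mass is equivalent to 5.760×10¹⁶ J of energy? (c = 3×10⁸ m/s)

From E = mc², we get m = E/c²
c² = (3×10⁸)² = 9×10¹⁶ m²/s²
m = 5.760×10¹⁶ / 9×10¹⁶ = 0.6400 kg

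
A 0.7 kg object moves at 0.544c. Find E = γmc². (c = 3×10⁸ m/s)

γ = 1/√(1 - 0.544²) = 1.1918
mc² = 0.7 × (3×10⁸)² = 6.300×10¹⁶ J
E = γmc² = 1.1918 × 6.300×10¹⁶ = 7.508×10¹⁶ J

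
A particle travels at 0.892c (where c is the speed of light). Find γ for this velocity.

v/c = 0.892, so (v/c)² = 0.795664
1 - (v/c)² = 0.204336
γ = 1/√(0.204336) = 2.212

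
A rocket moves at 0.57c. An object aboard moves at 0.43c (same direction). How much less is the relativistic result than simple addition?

Classical: u' + v = 0.43 + 0.57 = 1c
Relativistic: u = (0.43 + 0.57)/(1 + 0.2451) = 1/1.2451 = 0.8031c
Difference: 1 - 0.8031 = 0.1969c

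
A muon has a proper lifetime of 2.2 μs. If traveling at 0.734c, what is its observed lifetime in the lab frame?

Proper lifetime τ₀ = 2.2 μs
γ = 1/√(1 - 0.734²) = 1.4724
τ = γτ₀ = 1.4724 × 2.2 μs = 3.239 μs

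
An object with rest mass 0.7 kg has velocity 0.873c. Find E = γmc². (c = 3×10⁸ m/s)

γ = 1/√(1 - 0.873²) = 2.050
mc² = 0.7 × (3×10⁸)² = 6.300×10¹⁶ J
E = γmc² = 2.050 × 6.300×10¹⁶ = 1.292×10¹⁷ J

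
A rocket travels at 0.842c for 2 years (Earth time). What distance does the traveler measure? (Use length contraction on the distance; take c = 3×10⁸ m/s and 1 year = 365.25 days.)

Earth distance: d = v × t = 0.842c × 2 yr = 1.5943×10¹⁶ m
γ = 1.8536
d' = d/γ = 1.5943×10¹⁶/1.8536 = 8.601×10¹⁵ m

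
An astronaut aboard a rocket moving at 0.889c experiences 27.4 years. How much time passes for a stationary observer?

Proper time Δt₀ = 27.4 years
γ = 1/√(1 - 0.889²) = 2.184
Δt = γΔt₀ = 2.184 × 27.4 = 59.84 years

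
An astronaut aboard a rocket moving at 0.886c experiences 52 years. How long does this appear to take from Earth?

Proper time Δt₀ = 52 years
γ = 1/√(1 - 0.886²) = 2.1566
Δt = γΔt₀ = 2.1566 × 52 = 112.1 years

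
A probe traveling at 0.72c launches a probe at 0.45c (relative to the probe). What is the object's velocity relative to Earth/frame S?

u = (u' + v)/(1 + u'v/c²)
Numerator: 0.45 + 0.72 = 1.17
Denominator: 1 + 0.324 = 1.324
u = 1.17/1.324 = 0.8837c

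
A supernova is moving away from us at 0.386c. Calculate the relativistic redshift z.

β = 0.386
(1+β)/(1-β) = 1.386/0.614 = 2.2573
√(2.2573) = 1.5024
z = 1.5024 - 1 = 0.5024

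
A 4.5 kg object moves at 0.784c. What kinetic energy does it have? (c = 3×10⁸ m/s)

γ = 1/√(1 - 0.784²) = 1.6109
γ - 1 = 0.6109
KE = (γ-1)mc² = 0.6109 × 4.5 × (3×10⁸)² = 2.474×10¹⁷ J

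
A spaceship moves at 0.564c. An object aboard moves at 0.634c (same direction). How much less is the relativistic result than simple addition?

Classical: u' + v = 0.634 + 0.564 = 1.198c
Relativistic: u = (0.634 + 0.564)/(1 + 0.357576) = 1.198/1.357576 = 0.8825c
Difference: 1.198 - 0.8825 = 0.3155c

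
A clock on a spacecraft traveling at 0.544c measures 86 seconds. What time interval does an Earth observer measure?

Proper time Δt₀ = 86 seconds
γ = 1/√(1 - 0.544²) = 1.192
Δt = γΔt₀ = 1.192 × 86 = 102.5 seconds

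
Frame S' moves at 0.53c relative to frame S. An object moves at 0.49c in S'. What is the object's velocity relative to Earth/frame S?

u = (u' + v)/(1 + u'v/c²)
Numerator: 0.49 + 0.53 = 1.02
Denominator: 1 + 0.2597 = 1.2597
u = 1.02/1.2597 = 0.8097c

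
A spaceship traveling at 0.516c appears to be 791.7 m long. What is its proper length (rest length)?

Contracted length L = 791.7 m
γ = 1/√(1 - 0.516²) = 1.1674
L₀ = γL = 1.1674 × 791.7 = 924.2 m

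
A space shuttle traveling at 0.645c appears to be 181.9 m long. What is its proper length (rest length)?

Contracted length L = 181.9 m
γ = 1/√(1 - 0.645²) = 1.3086
L₀ = γL = 1.3086 × 181.9 = 238.0 m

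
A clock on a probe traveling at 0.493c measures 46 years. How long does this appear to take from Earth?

Proper time Δt₀ = 46 years
γ = 1/√(1 - 0.493²) = 1.1494
Δt = γΔt₀ = 1.1494 × 46 = 52.87 years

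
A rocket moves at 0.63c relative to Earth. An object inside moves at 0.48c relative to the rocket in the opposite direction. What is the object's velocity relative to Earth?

Object's velocity in rocket frame is u' = -0.48c
u = (u' + v)/(1 + u'v/c²) = (v - 0.48)/(1 - 0.48·v/c²)
Numerator: 0.63 - 0.48 = 0.15
Denominator: 1 - 0.3024 = 0.6976
u = 0.15/0.6976 = 0.2150c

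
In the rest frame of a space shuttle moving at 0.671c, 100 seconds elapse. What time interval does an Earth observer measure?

Proper time Δt₀ = 100 seconds
γ = 1/√(1 - 0.671²) = 1.349
Δt = γΔt₀ = 1.349 × 100 = 134.9 seconds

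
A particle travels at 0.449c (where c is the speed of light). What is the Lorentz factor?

v/c = 0.449, so (v/c)² = 0.201601
1 - (v/c)² = 0.798399
γ = 1/√(0.798399) = 1.119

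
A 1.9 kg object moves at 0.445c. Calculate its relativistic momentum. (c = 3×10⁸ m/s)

γ = 1/√(1 - 0.445²) = 1.11666
v = 0.445 × 3×10⁸ = 1.335×10⁸ m/s
p = γmv = 1.11666 × 1.9 × 1.335×10⁸ = 2.832×10⁸ kg·m/s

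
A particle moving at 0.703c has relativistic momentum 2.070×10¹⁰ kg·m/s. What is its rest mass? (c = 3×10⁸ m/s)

γ = 1/√(1 - 0.703²) = 1.4061
v = 0.703 × 3×10⁸ = 2.109×10⁸ m/s
m = p/(γv) = 2.070×10¹⁰/(1.4061 × 2.109×10⁸) = 69.80 kg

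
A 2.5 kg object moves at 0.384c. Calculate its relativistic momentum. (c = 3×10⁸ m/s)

γ = 1/√(1 - 0.384²) = 1.083
v = 0.384 × 3×10⁸ = 1.152×10⁸ m/s
p = γmv = 1.083 × 2.5 × 1.152×10⁸ = 3.119×10⁸ kg·m/s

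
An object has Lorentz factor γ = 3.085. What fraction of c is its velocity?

From γ = 1/√(1 - v²/c²):
1/γ² = 1/3.085² = 0.1051
v²/c² = 1 - 0.1051 = 0.8949
v/c = √(0.8949) = 0.9460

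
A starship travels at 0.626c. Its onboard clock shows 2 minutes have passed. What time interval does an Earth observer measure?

Proper time Δt₀ = 2 minutes
γ = 1/√(1 - 0.626²) = 1.2823
Δt = γΔt₀ = 1.2823 × 2 = 2.565 minutes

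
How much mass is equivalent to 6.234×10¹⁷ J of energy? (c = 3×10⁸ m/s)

From E = mc², we get m = E/c²
c² = (3×10⁸)² = 9×10¹⁶ m²/s²
m = 6.234×10¹⁷ / 9×10¹⁶ = 6.927 kg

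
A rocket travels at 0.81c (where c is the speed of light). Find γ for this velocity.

v/c = 0.81, so (v/c)² = 0.6561
1 - (v/c)² = 0.3439
γ = 1/√(0.3439) = 1.705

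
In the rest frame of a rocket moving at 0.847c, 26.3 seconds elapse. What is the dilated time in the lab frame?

Proper time Δt₀ = 26.3 seconds
γ = 1/√(1 - 0.847²) = 1.881
Δt = γΔt₀ = 1.881 × 26.3 = 49.47 seconds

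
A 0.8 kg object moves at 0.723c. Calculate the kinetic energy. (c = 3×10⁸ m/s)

γ = 1/√(1 - 0.723²) = 1.4475
γ - 1 = 0.4475
KE = (γ-1)mc² = 0.4475 × 0.8 × (3×10⁸)² = 3.222×10¹⁶ J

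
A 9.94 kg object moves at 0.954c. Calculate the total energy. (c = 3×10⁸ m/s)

γ = 1/√(1 - 0.954²) = 3.3355
mc² = 9.94 × (3×10⁸)² = 8.946×10¹⁷ J
E = γmc² = 3.3355 × 8.946×10¹⁷ = 2.984×10¹⁸ J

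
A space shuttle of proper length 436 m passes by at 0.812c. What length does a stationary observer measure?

Proper length L₀ = 436 m
γ = 1/√(1 - 0.812²) = 1.713
L = L₀/γ = 436/1.713 = 254.5 m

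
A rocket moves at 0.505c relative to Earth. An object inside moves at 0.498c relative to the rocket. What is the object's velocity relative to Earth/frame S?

u = (u' + v)/(1 + u'v/c²)
Numerator: 0.498 + 0.505 = 1.003
Denominator: 1 + 0.25149 = 1.25149
u = 1.003/1.25149 = 0.8014c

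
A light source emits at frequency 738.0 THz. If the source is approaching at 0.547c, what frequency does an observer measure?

β = v/c = 0.547
(1+β)/(1-β) = 1.547/0.453 = 3.415
Doppler factor = √(3.415) = 1.848
f_obs = 738.0 × 1.848 = 1364 THz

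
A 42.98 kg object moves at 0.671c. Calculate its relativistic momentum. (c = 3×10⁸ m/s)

γ = 1/√(1 - 0.671²) = 1.349
v = 0.671 × 3×10⁸ = 2.013×10⁸ m/s
p = γmv = 1.349 × 42.98 × 2.013×10⁸ = 1.167×10¹⁰ kg·m/s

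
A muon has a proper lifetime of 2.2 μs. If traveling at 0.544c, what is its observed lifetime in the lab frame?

Proper lifetime τ₀ = 2.2 μs
γ = 1/√(1 - 0.544²) = 1.192
τ = γτ₀ = 1.192 × 2.2 μs = 2.622 μs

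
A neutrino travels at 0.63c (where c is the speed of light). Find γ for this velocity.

v/c = 0.63, so (v/c)² = 0.3969
1 - (v/c)² = 0.6031
γ = 1/√(0.6031) = 1.288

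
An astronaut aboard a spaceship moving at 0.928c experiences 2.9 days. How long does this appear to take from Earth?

Proper time Δt₀ = 2.9 days
γ = 1/√(1 - 0.928²) = 2.684
Δt = γΔt₀ = 2.684 × 2.9 = 7.784 days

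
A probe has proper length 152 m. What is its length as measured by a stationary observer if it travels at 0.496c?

Proper length L₀ = 152 m
γ = 1/√(1 - 0.496²) = 1.1516
L = L₀/γ = 152/1.1516 = 132.0 m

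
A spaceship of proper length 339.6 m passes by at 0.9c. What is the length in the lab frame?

Proper length L₀ = 339.6 m
γ = 1/√(1 - 0.9²) = 2.294
L = L₀/γ = 339.6/2.294 = 148.0 m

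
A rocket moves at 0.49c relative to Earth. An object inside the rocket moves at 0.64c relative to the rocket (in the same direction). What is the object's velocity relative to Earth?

u = (u' + v)/(1 + u'v/c²)
Numerator: 0.64 + 0.49 = 1.13
Denominator: 1 + 0.3136 = 1.3136
u = 1.13/1.3136 = 0.8602c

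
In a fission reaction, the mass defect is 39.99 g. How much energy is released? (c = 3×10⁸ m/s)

Convert mass defect: Δm = 39.99 g = 0.03999 kg
E = Δm·c² = 0.03999 × (3×10⁸)²
= 0.03999 × 9×10¹⁶ = 3.599×10¹⁵ J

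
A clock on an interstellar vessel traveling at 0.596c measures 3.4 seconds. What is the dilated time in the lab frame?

Proper time Δt₀ = 3.4 seconds
γ = 1/√(1 - 0.596²) = 1.2454
Δt = γΔt₀ = 1.2454 × 3.4 = 4.234 seconds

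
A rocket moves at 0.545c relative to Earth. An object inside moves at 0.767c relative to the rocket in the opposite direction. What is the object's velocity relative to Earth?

Object's velocity in rocket frame is u' = -0.767c
u = (u' + v)/(1 + u'v/c²) = (v - 0.767)/(1 - 0.767·v/c²)
Numerator: 0.545 - 0.767 = -0.222
Denominator: 1 - 0.418015 = 0.581985
u = -0.222/0.581985 = -0.3815c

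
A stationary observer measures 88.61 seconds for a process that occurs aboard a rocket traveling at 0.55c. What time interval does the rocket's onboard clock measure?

Dilated time Δt = 88.61 seconds
γ = 1/√(1 - 0.55²) = 1.1974
Δt₀ = Δt/γ = 88.61/1.1974 = 74.00 seconds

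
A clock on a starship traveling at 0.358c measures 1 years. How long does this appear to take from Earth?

Proper time Δt₀ = 1 years
γ = 1/√(1 - 0.358²) = 1.071
Δt = γΔt₀ = 1.071 × 1 = 1.071 years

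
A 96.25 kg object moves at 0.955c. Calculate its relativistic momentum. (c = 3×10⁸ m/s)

γ = 1/√(1 - 0.955²) = 3.3715
v = 0.955 × 3×10⁸ = 2.865×10⁸ m/s
p = γmv = 3.3715 × 96.25 × 2.865×10⁸ = 9.297×10¹⁰ kg·m/s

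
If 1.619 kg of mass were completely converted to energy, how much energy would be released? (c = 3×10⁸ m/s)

Using E = mc²:
c² = (3×10⁸)² = 9×10¹⁶ m²/s²
E = 1.619 × 9×10¹⁶ = 1.457×10¹⁷ J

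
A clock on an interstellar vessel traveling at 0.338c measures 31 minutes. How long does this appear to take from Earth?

Proper time Δt₀ = 31 minutes
γ = 1/√(1 - 0.338²) = 1.0625
Δt = γΔt₀ = 1.0625 × 31 = 32.94 minutes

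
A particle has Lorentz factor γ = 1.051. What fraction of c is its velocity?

From γ = 1/√(1 - v²/c²):
1/γ² = 1/1.051² = 0.9053
v²/c² = 1 - 0.9053 = 0.09470
v/c = √(0.09470) = 0.3077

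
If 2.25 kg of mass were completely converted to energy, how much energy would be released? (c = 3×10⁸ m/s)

Using E = mc²:
c² = (3×10⁸)² = 9×10¹⁶ m²/s²
E = 2.25 × 9×10¹⁶ = 2.025×10¹⁷ J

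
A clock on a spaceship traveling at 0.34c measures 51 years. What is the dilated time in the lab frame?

Proper time Δt₀ = 51 years
γ = 1/√(1 - 0.34²) = 1.0633
Δt = γΔt₀ = 1.0633 × 51 = 54.23 years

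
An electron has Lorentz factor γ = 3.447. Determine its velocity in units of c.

From γ = 1/√(1 - v²/c²):
1/γ² = 1/3.447² = 0.08416
v²/c² = 1 - 0.08416 = 0.9158
v/c = √(0.9158) = 0.9570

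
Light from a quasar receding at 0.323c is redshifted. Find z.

β = 0.323
(1+β)/(1-β) = 1.323/0.677 = 1.954
√(1.954) = 1.3979
z = 1.3979 - 1 = 0.3979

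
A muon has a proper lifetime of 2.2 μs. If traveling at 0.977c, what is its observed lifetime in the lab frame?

Proper lifetime τ₀ = 2.2 μs
γ = 1/√(1 - 0.977²) = 4.690
τ = γτ₀ = 4.690 × 2.2 μs = 10.32 μs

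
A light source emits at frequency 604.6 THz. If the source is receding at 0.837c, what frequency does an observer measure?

β = v/c = 0.837
(1-β)/(1+β) = 0.163/1.837 = 0.08873
Doppler factor = √(0.08873) = 0.2979
f_obs = 604.6 × 0.2979 = 180.1 THz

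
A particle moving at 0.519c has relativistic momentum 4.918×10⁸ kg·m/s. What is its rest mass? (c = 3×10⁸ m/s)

γ = 1/√(1 - 0.519²) = 1.170
v = 0.519 × 3×10⁸ = 1.557×10⁸ m/s
m = p/(γv) = 4.918×10⁸/(1.170 × 1.557×10⁸) = 2.700 kg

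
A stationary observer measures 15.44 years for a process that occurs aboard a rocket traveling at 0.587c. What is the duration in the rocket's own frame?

Dilated time Δt = 15.44 years
γ = 1/√(1 - 0.587²) = 1.235
Δt₀ = Δt/γ = 15.44/1.235 = 12.50 years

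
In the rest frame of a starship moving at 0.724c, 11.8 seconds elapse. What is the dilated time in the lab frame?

Proper time Δt₀ = 11.8 seconds
γ = 1/√(1 - 0.724²) = 1.450
Δt = γΔt₀ = 1.450 × 11.8 = 17.11 seconds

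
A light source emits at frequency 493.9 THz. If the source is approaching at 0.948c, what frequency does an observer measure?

β = v/c = 0.948
(1+β)/(1-β) = 1.948/0.052 = 37.462
Doppler factor = √(37.462) = 6.121
f_obs = 493.9 × 6.121 = 3023 THz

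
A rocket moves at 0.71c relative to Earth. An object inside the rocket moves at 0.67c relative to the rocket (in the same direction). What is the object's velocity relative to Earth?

u = (u' + v)/(1 + u'v/c²)
Numerator: 0.67 + 0.71 = 1.38
Denominator: 1 + 0.4757 = 1.4757
u = 1.38/1.4757 = 0.9351c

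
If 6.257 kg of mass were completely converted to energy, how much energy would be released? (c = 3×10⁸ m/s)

Using E = mc²:
c² = (3×10⁸)² = 9×10¹⁶ m²/s²
E = 6.257 × 9×10¹⁶ = 5.631×10¹⁷ J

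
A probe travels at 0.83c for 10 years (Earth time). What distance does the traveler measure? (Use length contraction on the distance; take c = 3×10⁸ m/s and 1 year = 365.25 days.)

Earth distance: d = v × t = 0.83c × 10 yr = 7.858×10¹⁶ m
γ = 1.793
d' = d/γ = 7.858×10¹⁶/1.793 = 4.383×10¹⁶ m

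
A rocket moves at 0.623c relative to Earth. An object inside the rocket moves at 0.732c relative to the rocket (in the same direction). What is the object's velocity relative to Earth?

u = (u' + v)/(1 + u'v/c²)
Numerator: 0.732 + 0.623 = 1.355
Denominator: 1 + 0.456036 = 1.456036
u = 1.355/1.456036 = 0.9306c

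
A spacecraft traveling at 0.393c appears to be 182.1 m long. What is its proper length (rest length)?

Contracted length L = 182.1 m
γ = 1/√(1 - 0.393²) = 1.0875
L₀ = γL = 1.0875 × 182.1 = 198.0 m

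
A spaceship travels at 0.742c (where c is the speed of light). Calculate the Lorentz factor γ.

v/c = 0.742, so (v/c)² = 0.550564
1 - (v/c)² = 0.449436
γ = 1/√(0.449436) = 1.492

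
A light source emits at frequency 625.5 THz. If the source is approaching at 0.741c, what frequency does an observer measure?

β = v/c = 0.741
(1+β)/(1-β) = 1.741/0.259 = 6.722
Doppler factor = √(6.722) = 2.593
f_obs = 625.5 × 2.593 = 1622 THz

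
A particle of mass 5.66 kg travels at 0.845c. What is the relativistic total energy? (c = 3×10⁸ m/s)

γ = 1/√(1 - 0.845²) = 1.870
mc² = 5.66 × (3×10⁸)² = 5.094×10¹⁷ J
E = γmc² = 1.870 × 5.094×10¹⁷ = 9.526×10¹⁷ J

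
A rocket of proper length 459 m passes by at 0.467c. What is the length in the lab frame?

Proper length L₀ = 459 m
γ = 1/√(1 - 0.467²) = 1.1309
L = L₀/γ = 459/1.1309 = 405.9 m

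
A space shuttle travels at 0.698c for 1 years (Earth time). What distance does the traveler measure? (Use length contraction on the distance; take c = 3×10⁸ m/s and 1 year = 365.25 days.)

Earth distance: d = v × t = 0.698c × 1 yr = 6.6082×10¹⁵ m
γ = 1.3965
d' = d/γ = 6.6082×10¹⁵/1.3965 = 4.732×10¹⁵ m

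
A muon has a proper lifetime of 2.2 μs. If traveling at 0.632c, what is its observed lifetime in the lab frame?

Proper lifetime τ₀ = 2.2 μs
γ = 1/√(1 - 0.632²) = 1.2904
τ = γτ₀ = 1.2904 × 2.2 μs = 2.839 μs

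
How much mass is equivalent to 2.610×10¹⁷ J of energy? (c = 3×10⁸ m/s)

From E = mc², we get m = E/c²
c² = (3×10⁸)² = 9×10¹⁶ m²/s²
m = 2.610×10¹⁷ / 9×10¹⁶ = 2.900 kg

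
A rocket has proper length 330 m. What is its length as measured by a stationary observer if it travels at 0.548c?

Proper length L₀ = 330 m
γ = 1/√(1 - 0.548²) = 1.1955
L = L₀/γ = 330/1.1955 = 276.0 m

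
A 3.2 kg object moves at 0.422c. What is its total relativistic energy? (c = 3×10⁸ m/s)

γ = 1/√(1 - 0.422²) = 1.103
mc² = 3.2 × (3×10⁸)² = 2.880×10¹⁷ J
E = γmc² = 1.103 × 2.880×10¹⁷ = 3.177×10¹⁷ J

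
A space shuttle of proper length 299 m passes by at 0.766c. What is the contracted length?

Proper length L₀ = 299 m
γ = 1/√(1 - 0.766²) = 1.556
L = L₀/γ = 299/1.556 = 192.2 m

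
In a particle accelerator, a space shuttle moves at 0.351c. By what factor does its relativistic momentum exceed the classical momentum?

p_rel = γmv, p_class = mv
Ratio = γ = 1/√(1 - 0.351²)
= 1/√(0.876799) = 1.068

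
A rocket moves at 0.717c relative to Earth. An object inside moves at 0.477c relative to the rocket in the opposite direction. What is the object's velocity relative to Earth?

Object's velocity in rocket frame is u' = -0.477c
u = (u' + v)/(1 + u'v/c²) = (v - 0.477)/(1 - 0.477·v/c²)
Numerator: 0.717 - 0.477 = 0.24
Denominator: 1 - 0.342009 = 0.657991
u = 0.24/0.657991 = 0.3647c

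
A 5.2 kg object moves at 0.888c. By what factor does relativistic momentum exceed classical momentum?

p_rel = γmv, p_class = mv
Ratio = γ = 1/√(1 - 0.888²) = 2.175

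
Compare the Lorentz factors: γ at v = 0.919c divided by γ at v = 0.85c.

γ₁ = 1/√(1 - 0.919²) = 2.536
γ₂ = 1/√(1 - 0.85²) = 1.898
γ₁/γ₂ = 2.536/1.898 = 1.336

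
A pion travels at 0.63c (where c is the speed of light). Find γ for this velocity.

v/c = 0.63, so (v/c)² = 0.3969
1 - (v/c)² = 0.6031
γ = 1/√(0.6031) = 1.288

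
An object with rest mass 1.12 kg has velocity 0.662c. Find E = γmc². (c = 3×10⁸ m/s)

γ = 1/√(1 - 0.662²) = 1.334
mc² = 1.12 × (3×10⁸)² = 1.008×10¹⁷ J
E = γmc² = 1.334 × 1.008×10¹⁷ = 1.345×10¹⁷ J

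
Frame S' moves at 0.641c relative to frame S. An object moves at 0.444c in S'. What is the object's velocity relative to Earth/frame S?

u = (u' + v)/(1 + u'v/c²)
Numerator: 0.444 + 0.641 = 1.085
Denominator: 1 + 0.284604 = 1.284604
u = 1.085/1.284604 = 0.8446c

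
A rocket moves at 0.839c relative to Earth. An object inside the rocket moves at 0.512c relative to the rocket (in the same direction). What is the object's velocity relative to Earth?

u = (u' + v)/(1 + u'v/c²)
Numerator: 0.512 + 0.839 = 1.351
Denominator: 1 + 0.429568 = 1.429568
u = 1.351/1.429568 = 0.9450c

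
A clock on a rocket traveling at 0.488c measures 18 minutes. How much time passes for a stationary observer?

Proper time Δt₀ = 18 minutes
γ = 1/√(1 - 0.488²) = 1.1457
Δt = γΔt₀ = 1.1457 × 18 = 20.62 minutes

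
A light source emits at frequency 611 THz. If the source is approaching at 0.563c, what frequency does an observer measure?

β = v/c = 0.563
(1+β)/(1-β) = 1.563/0.437 = 3.5767
Doppler factor = √(3.5767) = 1.8912
f_obs = 611 × 1.8912 = 1156 THz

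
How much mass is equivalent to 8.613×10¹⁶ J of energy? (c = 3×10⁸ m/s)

From E = mc², we get m = E/c²
c² = (3×10⁸)² = 9×10¹⁶ m²/s²
m = 8.613×10¹⁶ / 9×10¹⁶ = 0.9570 kg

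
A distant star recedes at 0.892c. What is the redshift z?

β = 0.892
(1+β)/(1-β) = 1.892/0.108 = 17.52
√(17.52) = 4.186
z = 4.186 - 1 = 3.186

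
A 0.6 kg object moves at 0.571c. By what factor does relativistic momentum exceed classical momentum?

p_rel = γmv, p_class = mv
Ratio = γ = 1/√(1 - 0.571²) = 1.218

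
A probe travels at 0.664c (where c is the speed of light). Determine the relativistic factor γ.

v/c = 0.664, so (v/c)² = 0.440896
1 - (v/c)² = 0.559104
γ = 1/√(0.559104) = 1.337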